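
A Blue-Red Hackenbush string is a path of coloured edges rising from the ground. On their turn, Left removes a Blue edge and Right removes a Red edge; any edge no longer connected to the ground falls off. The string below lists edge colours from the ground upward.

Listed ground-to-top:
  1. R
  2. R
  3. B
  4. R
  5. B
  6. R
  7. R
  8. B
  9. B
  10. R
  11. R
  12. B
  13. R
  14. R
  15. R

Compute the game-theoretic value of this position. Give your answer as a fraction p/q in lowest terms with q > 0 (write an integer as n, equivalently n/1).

-13935/8192

g(R) = { none | 0 } gives -1
g(RR) = { none | -1, 0 } gives -2
g(RRB) = { -2 | -1, 0 } gives -3/2
g(RRBR) = { -2 | -3/2, -1, 0 } gives -7/4
g(RRBRB) = { -2, -7/4 | -3/2, -1, 0 } gives -13/8
g(RRBRBR) = { -2, -7/4 | -13/8, -3/2, -1, 0 } gives -27/16
g(RRBRBRR) = { -2, -7/4 | -27/16, -13/8, -3/2, -1, 0 } gives -55/32
g(RRBRBRRB) = { -2, -7/4, -55/32 | -27/16, -13/8, -3/2, -1, 0 } gives -109/64
g(RRBRBRRBB) = { -2, -7/4, -55/32, -109/64 | -27/16, -13/8, -3/2, -1, 0 } gives -217/128
g(RRBRBRRBBR) = { -2, -7/4, -55/32, -109/64 | -217/128, -27/16, -13/8, -3/2, -1, 0 } gives -435/256
g(RRBRBRRBBRR) = { -2, -7/4, -55/32, -109/64 | -435/256, -217/128, -27/16, -13/8, -3/2, -1, 0 } gives -871/512
g(RRBRBRRBBRRB) = { -2, -7/4, -55/32, -109/64, -871/512 | -435/256, -217/128, -27/16, -13/8, -3/2, -1, 0 } gives -1741/1024
g(RRBRBRRBBRRBR) = { -2, -7/4, -55/32, -109/64, -871/512 | -1741/1024, -435/256, -217/128, -27/16, -13/8, -3/2, -1, 0 } gives -3483/2048
g(RRBRBRRBBRRBRR) = { -2, -7/4, -55/32, -109/64, -871/512 | -3483/2048, -1741/1024, -435/256, -217/128, -27/16, -13/8, -3/2, -1, 0 } gives -6967/4096
g(RRBRBRRBBRRBRRR) = { -2, -7/4, -55/32, -109/64, -871/512 | -6967/4096, -3483/2048, -1741/1024, -435/256, -217/128, -27/16, -13/8, -3/2, -1, 0 } gives -13935/8192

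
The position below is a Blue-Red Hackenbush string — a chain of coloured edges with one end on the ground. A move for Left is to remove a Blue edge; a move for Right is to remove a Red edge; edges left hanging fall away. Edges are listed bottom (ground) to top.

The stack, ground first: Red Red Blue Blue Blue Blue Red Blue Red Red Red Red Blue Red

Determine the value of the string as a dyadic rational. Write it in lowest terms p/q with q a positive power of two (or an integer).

g_1 [R]  L=[]  R=[0]  → -1
g_2 [RR]  L=[]  R=[-1; 0]  → -2
g_3 [RRB]  L=[-2]  R=[-1; 0]  → -3/2
g_4 [RRBB]  L=[-2; -3/2]  R=[-1; 0]  → -5/4
g_5 [RRBBB]  L=[-2; -3/2; -5/4]  R=[-1; 0]  → -9/8
g_6 [RRBBBB]  L=[-2; -3/2; -5/4; -9/8]  R=[-1; 0]  → -17/16
g_7 [RRBBBBR]  L=[-2; -3/2; -5/4; -9/8]  R=[-17/16; -1; 0]  → -35/32
g_8 [RRBBBBRB]  L=[-2; -3/2; -5/4; -9/8; -35/32]  R=[-17/16; -1; 0]  → -69/64
g_9 [RRBBBBRBR]  L=[-2; -3/2; -5/4; -9/8; -35/32]  R=[-69/64; -17/16; -1; 0]  → -139/128
g_10 [RRBBBBRBRR]  L=[-2; -3/2; -5/4; -9/8; -35/32]  R=[-139/128; -69/64; -17/16; -1; 0]  → -279/256
g_11 [RRBBBBRBRRR]  L=[-2; -3/2; -5/4; -9/8; -35/32]  R=[-279/256; -139/128; -69/64; -17/16; -1; 0]  → -559/512
g_12 [RRBBBBRBRRRR]  L=[-2; -3/2; -5/4; -9/8; -35/32]  R=[-559/512; -279/256; -139/128; -69/64; -17/16; -1; 0]  → -1119/1024
g_13 [RRBBBBRBRRRRB]  L=[-2; -3/2; -5/4; -9/8; -35/32; -1119/1024]  R=[-559/512; -279/256; -139/128; -69/64; -17/16; -1; 0]  → -2237/2048
g_14 [RRBBBBRBRRRRBR]  L=[-2; -3/2; -5/4; -9/8; -35/32; -1119/1024]  R=[-2237/2048; -559/512; -279/256; -139/128; -69/64; -17/16; -1; 0]  → -4475/4096

-4475/4096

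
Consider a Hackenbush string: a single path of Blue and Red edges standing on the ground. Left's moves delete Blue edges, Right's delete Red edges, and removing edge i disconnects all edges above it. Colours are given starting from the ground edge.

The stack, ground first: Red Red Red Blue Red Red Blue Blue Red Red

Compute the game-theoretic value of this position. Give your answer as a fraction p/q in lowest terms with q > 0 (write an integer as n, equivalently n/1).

Prefix values for Red Red Red Blue Red Red Blue Blue Red Red via {L|R} + simplicity:
edge 1 of 10 (Red): { · | 0 } -> -1
edge 2 of 10 (Red): { · | -1 0 } -> -2
edge 3 of 10 (Red): { · | -2 -1 0 } -> -3
edge 4 of 10 (Blue): { -3 | -2 -1 0 } -> -5/2
edge 5 of 10 (Red): { -3 | -5/2 -2 -1 0 } -> -11/4
edge 6 of 10 (Red): { -3 | -11/4 -5/2 -2 -1 0 } -> -23/8
edge 7 of 10 (Blue): { -3 -23/8 | -11/4 -5/2 -2 -1 0 } -> -45/16
edge 8 of 10 (Blue): { -3 -23/8 -45/16 | -11/4 -5/2 -2 -1 0 } -> -89/32
edge 9 of 10 (Red): { -3 -23/8 -45/16 | -89/32 -11/4 -5/2 -2 -1 0 } -> -179/64
edge 10 of 10 (Red): { -3 -23/8 -45/16 | -179/64 -89/32 -11/4 -5/2 -2 -1 0 } -> -359/128

-359/128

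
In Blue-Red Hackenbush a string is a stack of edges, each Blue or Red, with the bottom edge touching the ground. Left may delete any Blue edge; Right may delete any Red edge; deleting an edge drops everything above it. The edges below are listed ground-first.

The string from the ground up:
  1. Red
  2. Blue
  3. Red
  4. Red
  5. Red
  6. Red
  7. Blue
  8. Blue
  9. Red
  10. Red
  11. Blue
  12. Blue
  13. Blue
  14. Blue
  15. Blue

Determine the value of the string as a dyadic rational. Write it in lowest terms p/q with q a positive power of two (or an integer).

-15553/16384

g(R) = {  | 0 } ⇒ -1
g(RB) = { -1 | 0 } ⇒ -1/2
g(RBR) = { -1 | -1/2; 0 } ⇒ -3/4
g(RBRR) = { -1 | -3/4; -1/2; 0 } ⇒ -7/8
g(RBRRR) = { -1 | -7/8; -3/4; -1/2; 0 } ⇒ -15/16
g(RBRRRR) = { -1 | -15/16; -7/8; -3/4; -1/2; 0 } ⇒ -31/32
g(RBRRRRB) = { -1; -31/32 | -15/16; -7/8; -3/4; -1/2; 0 } ⇒ -61/64
g(RBRRRRBB) = { -1; -31/32; -61/64 | -15/16; -7/8; -3/4; -1/2; 0 } ⇒ -121/128
g(RBRRRRBBR) = { -1; -31/32; -61/64 | -121/128; -15/16; -7/8; -3/4; -1/2; 0 } ⇒ -243/256
g(RBRRRRBBRR) = { -1; -31/32; -61/64 | -243/256; -121/128; -15/16; -7/8; -3/4; -1/2; 0 } ⇒ -487/512
g(RBRRRRBBRRB) = { -1; -31/32; -61/64; -487/512 | -243/256; -121/128; -15/16; -7/8; -3/4; -1/2; 0 } ⇒ -973/1024
g(RBRRRRBBRRBB) = { -1; -31/32; -61/64; -487/512; -973/1024 | -243/256; -121/128; -15/16; -7/8; -3/4; -1/2; 0 } ⇒ -1945/2048
g(RBRRRRBBRRBBB) = { -1; -31/32; -61/64; -487/512; -973/1024; -1945/2048 | -243/256; -121/128; -15/16; -7/8; -3/4; -1/2; 0 } ⇒ -3889/4096
g(RBRRRRBBRRBBBB) = { -1; -31/32; -61/64; -487/512; -973/1024; -1945/2048; -3889/4096 | -243/256; -121/128; -15/16; -7/8; -3/4; -1/2; 0 } ⇒ -7777/8192
g(RBRRRRBBRRBBBBB) = { -1; -31/32; -61/64; -487/512; -973/1024; -1945/2048; -3889/4096; -7777/8192 | -243/256; -121/128; -15/16; -7/8; -3/4; -1/2; 0 } ⇒ -15553/16384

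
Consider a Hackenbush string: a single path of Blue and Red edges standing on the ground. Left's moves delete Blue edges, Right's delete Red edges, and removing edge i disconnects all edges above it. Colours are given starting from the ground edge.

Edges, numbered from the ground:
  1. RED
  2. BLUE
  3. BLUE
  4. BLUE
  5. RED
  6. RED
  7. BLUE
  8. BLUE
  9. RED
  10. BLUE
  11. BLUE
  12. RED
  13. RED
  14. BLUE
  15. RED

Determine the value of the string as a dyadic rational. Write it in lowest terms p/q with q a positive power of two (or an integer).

-3227/16384

R: Left {  }, Right { 0 } ⇒ simplest -1
RB: Left { -1 }, Right { 0 } ⇒ simplest -1/2
RBB: Left { -1, -1/2 }, Right { 0 } ⇒ simplest -1/4
RBBB: Left { -1, -1/2, -1/4 }, Right { 0 } ⇒ simplest -1/8
RBBBR: Left { -1, -1/2, -1/4 }, Right { -1/8, 0 } ⇒ simplest -3/16
RBBBRR: Left { -1, -1/2, -1/4 }, Right { -3/16, -1/8, 0 } ⇒ simplest -7/32
RBBBRRB: Left { -1, -1/2, -1/4, -7/32 }, Right { -3/16, -1/8, 0 } ⇒ simplest -13/64
RBBBRRBB: Left { -1, -1/2, -1/4, -7/32, -13/64 }, Right { -3/16, -1/8, 0 } ⇒ simplest -25/128
RBBBRRBBR: Left { -1, -1/2, -1/4, -7/32, -13/64 }, Right { -25/128, -3/16, -1/8, 0 } ⇒ simplest -51/256
RBBBRRBBRB: Left { -1, -1/2, -1/4, -7/32, -13/64, -51/256 }, Right { -25/128, -3/16, -1/8, 0 } ⇒ simplest -101/512
RBBBRRBBRBB: Left { -1, -1/2, -1/4, -7/32, -13/64, -51/256, -101/512 }, Right { -25/128, -3/16, -1/8, 0 } ⇒ simplest -201/1024
RBBBRRBBRBBR: Left { -1, -1/2, -1/4, -7/32, -13/64, -51/256, -101/512 }, Right { -201/1024, -25/128, -3/16, -1/8, 0 } ⇒ simplest -403/2048
RBBBRRBBRBBRR: Left { -1, -1/2, -1/4, -7/32, -13/64, -51/256, -101/512 }, Right { -403/2048, -201/1024, -25/128, -3/16, -1/8, 0 } ⇒ simplest -807/4096
RBBBRRBBRBBRRB: Left { -1, -1/2, -1/4, -7/32, -13/64, -51/256, -101/512, -807/4096 }, Right { -403/2048, -201/1024, -25/128, -3/16, -1/8, 0 } ⇒ simplest -1613/8192
RBBBRRBBRBBRRBR: Left { -1, -1/2, -1/4, -7/32, -13/64, -51/256, -101/512, -807/4096 }, Right { -1613/8192, -403/2048, -201/1024, -25/128, -3/16, -1/8, 0 } ⇒ simplest -3227/16384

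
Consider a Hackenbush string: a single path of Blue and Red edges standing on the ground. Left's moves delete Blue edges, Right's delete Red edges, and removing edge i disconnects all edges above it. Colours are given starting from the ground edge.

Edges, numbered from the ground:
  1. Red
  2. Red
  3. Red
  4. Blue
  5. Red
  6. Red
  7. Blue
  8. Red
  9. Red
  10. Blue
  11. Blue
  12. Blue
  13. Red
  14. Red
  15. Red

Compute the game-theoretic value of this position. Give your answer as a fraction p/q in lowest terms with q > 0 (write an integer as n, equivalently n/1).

value(R) = { ∅ | 0 } = -1
value(RR) = { ∅ | -1,0 } = -2
value(RRR) = { ∅ | -2,-1,0 } = -3
value(RRRB) = { -3 | -2,-1,0 } = -5/2
value(RRRBR) = { -3 | -5/2,-2,-1,0 } = -11/4
value(RRRBRR) = { -3 | -11/4,-5/2,-2,-1,0 } = -23/8
value(RRRBRRB) = { -3,-23/8 | -11/4,-5/2,-2,-1,0 } = -45/16
value(RRRBRRBR) = { -3,-23/8 | -45/16,-11/4,-5/2,-2,-1,0 } = -91/32
value(RRRBRRBRR) = { -3,-23/8 | -91/32,-45/16,-11/4,-5/2,-2,-1,0 } = -183/64
value(RRRBRRBRRB) = { -3,-23/8,-183/64 | -91/32,-45/16,-11/4,-5/2,-2,-1,0 } = -365/128
value(RRRBRRBRRBB) = { -3,-23/8,-183/64,-365/128 | -91/32,-45/16,-11/4,-5/2,-2,-1,0 } = -729/256
value(RRRBRRBRRBBB) = { -3,-23/8,-183/64,-365/128,-729/256 | -91/32,-45/16,-11/4,-5/2,-2,-1,0 } = -1457/512
value(RRRBRRBRRBBBR) = { -3,-23/8,-183/64,-365/128,-729/256 | -1457/512,-91/32,-45/16,-11/4,-5/2,-2,-1,0 } = -2915/1024
value(RRRBRRBRRBBBRR) = { -3,-23/8,-183/64,-365/128,-729/256 | -2915/1024,-1457/512,-91/32,-45/16,-11/4,-5/2,-2,-1,0 } = -5831/2048
value(RRRBRRBRRBBBRRR) = { -3,-23/8,-183/64,-365/128,-729/256 | -5831/2048,-2915/1024,-1457/512,-91/32,-45/16,-11/4,-5/2,-2,-1,0 } = -11663/4096

-11663/4096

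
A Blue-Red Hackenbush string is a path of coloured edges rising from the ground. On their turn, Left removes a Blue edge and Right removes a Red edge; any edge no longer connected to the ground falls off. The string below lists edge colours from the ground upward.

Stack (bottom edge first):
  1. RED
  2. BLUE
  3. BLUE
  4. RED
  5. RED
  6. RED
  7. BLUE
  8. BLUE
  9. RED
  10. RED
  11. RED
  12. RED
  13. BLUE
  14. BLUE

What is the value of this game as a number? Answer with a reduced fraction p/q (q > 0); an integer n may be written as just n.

-3705/8192

v(R) = { ∅ | 0 } => -1
v(RB) = { -1 | 0 } => -1/2
v(RBB) = { -1 -1/2 | 0 } => -1/4
v(RBBR) = { -1 -1/2 | -1/4 0 } => -3/8
v(RBBRR) = { -1 -1/2 | -3/8 -1/4 0 } => -7/16
v(RBBRRR) = { -1 -1/2 | -7/16 -3/8 -1/4 0 } => -15/32
v(RBBRRRB) = { -1 -1/2 -15/32 | -7/16 -3/8 -1/4 0 } => -29/64
v(RBBRRRBB) = { -1 -1/2 -15/32 -29/64 | -7/16 -3/8 -1/4 0 } => -57/128
v(RBBRRRBBR) = { -1 -1/2 -15/32 -29/64 | -57/128 -7/16 -3/8 -1/4 0 } => -115/256
v(RBBRRRBBRR) = { -1 -1/2 -15/32 -29/64 | -115/256 -57/128 -7/16 -3/8 -1/4 0 } => -231/512
v(RBBRRRBBRRR) = { -1 -1/2 -15/32 -29/64 | -231/512 -115/256 -57/128 -7/16 -3/8 -1/4 0 } => -463/1024
v(RBBRRRBBRRRR) = { -1 -1/2 -15/32 -29/64 | -463/1024 -231/512 -115/256 -57/128 -7/16 -3/8 -1/4 0 } => -927/2048
v(RBBRRRBBRRRRB) = { -1 -1/2 -15/32 -29/64 -927/2048 | -463/1024 -231/512 -115/256 -57/128 -7/16 -3/8 -1/4 0 } => -1853/4096
v(RBBRRRBBRRRRBB) = { -1 -1/2 -15/32 -29/64 -927/2048 -1853/4096 | -463/1024 -231/512 -115/256 -57/128 -7/16 -3/8 -1/4 0 } => -3705/8192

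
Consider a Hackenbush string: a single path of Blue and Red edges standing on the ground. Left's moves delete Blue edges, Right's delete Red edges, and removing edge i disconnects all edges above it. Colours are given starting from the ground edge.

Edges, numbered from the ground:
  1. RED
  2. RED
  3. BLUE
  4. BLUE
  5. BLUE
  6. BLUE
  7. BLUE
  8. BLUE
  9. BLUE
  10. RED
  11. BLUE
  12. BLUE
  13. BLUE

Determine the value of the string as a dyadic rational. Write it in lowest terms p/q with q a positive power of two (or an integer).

Build value(s[:k]) for k = 1..13, string s = RED RED BLUE BLUE BLUE BLUE BLUE BLUE BLUE RED BLUE BLUE BLUE.
value_1 [R]  L=[(no moves)]  R=[0]  ⇒ -1
value_2 [RR]  L=[(no moves)]  R=[-1; 0]  ⇒ -2
value_3 [RRB]  L=[-2]  R=[-1; 0]  ⇒ -3/2
value_4 [RRBB]  L=[-2; -3/2]  R=[-1; 0]  ⇒ -5/4
value_5 [RRBBB]  L=[-2; -3/2; -5/4]  R=[-1; 0]  ⇒ -9/8
value_6 [RRBBBB]  L=[-2; -3/2; -5/4; -9/8]  R=[-1; 0]  ⇒ -17/16
value_7 [RRBBBBB]  L=[-2; -3/2; -5/4; -9/8; -17/16]  R=[-1; 0]  ⇒ -33/32
value_8 [RRBBBBBB]  L=[-2; -3/2; -5/4; -9/8; -17/16; -33/32]  R=[-1; 0]  ⇒ -65/64
value_9 [RRBBBBBBB]  L=[-2; -3/2; -5/4; -9/8; -17/16; -33/32; -65/64]  R=[-1; 0]  ⇒ -129/128
value_10 [RRBBBBBBBR]  L=[-2; -3/2; -5/4; -9/8; -17/16; -33/32; -65/64]  R=[-129/128; -1; 0]  ⇒ -259/256
value_11 [RRBBBBBBBRB]  L=[-2; -3/2; -5/4; -9/8; -17/16; -33/32; -65/64; -259/256]  R=[-129/128; -1; 0]  ⇒ -517/512
value_12 [RRBBBBBBBRBB]  L=[-2; -3/2; -5/4; -9/8; -17/16; -33/32; -65/64; -259/256; -517/512]  R=[-129/128; -1; 0]  ⇒ -1033/1024
value_13 [RRBBBBBBBRBBB]  L=[-2; -3/2; -5/4; -9/8; -17/16; -33/32; -65/64; -259/256; -517/512; -1033/1024]  R=[-129/128; -1; 0]  ⇒ -2065/2048

-2065/2048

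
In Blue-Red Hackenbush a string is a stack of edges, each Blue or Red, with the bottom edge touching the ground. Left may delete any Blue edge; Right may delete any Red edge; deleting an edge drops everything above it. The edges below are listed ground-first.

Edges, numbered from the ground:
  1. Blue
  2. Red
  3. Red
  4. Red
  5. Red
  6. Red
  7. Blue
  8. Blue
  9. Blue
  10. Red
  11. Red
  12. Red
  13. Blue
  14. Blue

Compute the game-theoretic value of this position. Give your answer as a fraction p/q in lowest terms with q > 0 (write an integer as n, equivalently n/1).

455/8192

Prefix values for Blue Red Red Red Red Red Blue Blue Blue Red Red Red Blue Blue via {L|R} + simplicity:
value_1 [B]  L=[0]  R=[(no moves)]  -> 1
value_2 [BR]  L=[0]  R=[1]  -> 1/2
value_3 [BRR]  L=[0]  R=[1/2; 1]  -> 1/4
value_4 [BRRR]  L=[0]  R=[1/4; 1/2; 1]  -> 1/8
value_5 [BRRRR]  L=[0]  R=[1/8; 1/4; 1/2; 1]  -> 1/16
value_6 [BRRRRR]  L=[0]  R=[1/16; 1/8; 1/4; 1/2; 1]  -> 1/32
value_7 [BRRRRRB]  L=[0; 1/32]  R=[1/16; 1/8; 1/4; 1/2; 1]  -> 3/64
value_8 [BRRRRRBB]  L=[0; 1/32; 3/64]  R=[1/16; 1/8; 1/4; 1/2; 1]  -> 7/128
value_9 [BRRRRRBBB]  L=[0; 1/32; 3/64; 7/128]  R=[1/16; 1/8; 1/4; 1/2; 1]  -> 15/256
value_10 [BRRRRRBBBR]  L=[0; 1/32; 3/64; 7/128]  R=[15/256; 1/16; 1/8; 1/4; 1/2; 1]  -> 29/512
value_11 [BRRRRRBBBRR]  L=[0; 1/32; 3/64; 7/128]  R=[29/512; 15/256; 1/16; 1/8; 1/4; 1/2; 1]  -> 57/1024
value_12 [BRRRRRBBBRRR]  L=[0; 1/32; 3/64; 7/128]  R=[57/1024; 29/512; 15/256; 1/16; 1/8; 1/4; 1/2; 1]  -> 113/2048
value_13 [BRRRRRBBBRRRB]  L=[0; 1/32; 3/64; 7/128; 113/2048]  R=[57/1024; 29/512; 15/256; 1/16; 1/8; 1/4; 1/2; 1]  -> 227/4096
value_14 [BRRRRRBBBRRRBB]  L=[0; 1/32; 3/64; 7/128; 113/2048; 227/4096]  R=[57/1024; 29/512; 15/256; 1/16; 1/8; 1/4; 1/2; 1]  -> 455/8192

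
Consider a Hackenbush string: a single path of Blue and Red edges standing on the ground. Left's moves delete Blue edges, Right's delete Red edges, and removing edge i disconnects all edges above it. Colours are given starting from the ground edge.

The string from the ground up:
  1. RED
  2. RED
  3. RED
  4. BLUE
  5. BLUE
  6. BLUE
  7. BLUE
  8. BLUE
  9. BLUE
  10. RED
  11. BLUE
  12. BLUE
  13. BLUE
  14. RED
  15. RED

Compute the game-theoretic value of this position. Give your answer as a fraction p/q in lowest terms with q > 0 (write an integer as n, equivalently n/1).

-8263/4096

R: Left {  }, Right { 0 } gives simplest -1
RR: Left {  }, Right { -1,0 } gives simplest -2
RRR: Left {  }, Right { -2,-1,0 } gives simplest -3
RRRB: Left { -3 }, Right { -2,-1,0 } gives simplest -5/2
RRRBB: Left { -3,-5/2 }, Right { -2,-1,0 } gives simplest -9/4
RRRBBB: Left { -3,-5/2,-9/4 }, Right { -2,-1,0 } gives simplest -17/8
RRRBBBB: Left { -3,-5/2,-9/4,-17/8 }, Right { -2,-1,0 } gives simplest -33/16
RRRBBBBB: Left { -3,-5/2,-9/4,-17/8,-33/16 }, Right { -2,-1,0 } gives simplest -65/32
RRRBBBBBB: Left { -3,-5/2,-9/4,-17/8,-33/16,-65/32 }, Right { -2,-1,0 } gives simplest -129/64
RRRBBBBBBR: Left { -3,-5/2,-9/4,-17/8,-33/16,-65/32 }, Right { -129/64,-2,-1,0 } gives simplest -259/128
RRRBBBBBBRB: Left { -3,-5/2,-9/4,-17/8,-33/16,-65/32,-259/128 }, Right { -129/64,-2,-1,0 } gives simplest -517/256
RRRBBBBBBRBB: Left { -3,-5/2,-9/4,-17/8,-33/16,-65/32,-259/128,-517/256 }, Right { -129/64,-2,-1,0 } gives simplest -1033/512
RRRBBBBBBRBBB: Left { -3,-5/2,-9/4,-17/8,-33/16,-65/32,-259/128,-517/256,-1033/512 }, Right { -129/64,-2,-1,0 } gives simplest -2065/1024
RRRBBBBBBRBBBR: Left { -3,-5/2,-9/4,-17/8,-33/16,-65/32,-259/128,-517/256,-1033/512 }, Right { -2065/1024,-129/64,-2,-1,0 } gives simplest -4131/2048
RRRBBBBBBRBBBRR: Left { -3,-5/2,-9/4,-17/8,-33/16,-65/32,-259/128,-517/256,-1033/512 }, Right { -4131/2048,-2065/1024,-129/64,-2,-1,0 } gives simplest -8263/4096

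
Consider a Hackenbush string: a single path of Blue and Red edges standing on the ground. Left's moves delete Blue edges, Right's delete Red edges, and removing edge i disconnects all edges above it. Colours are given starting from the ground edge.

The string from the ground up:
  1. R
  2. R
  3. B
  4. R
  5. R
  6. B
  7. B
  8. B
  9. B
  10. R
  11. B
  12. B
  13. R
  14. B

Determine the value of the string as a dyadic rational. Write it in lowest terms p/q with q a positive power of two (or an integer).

-7205/4096

Recurse on prefixes of the 14-edge string R R B R R B B B B R B B R B:
step 1: add R to get R; options L={ — } R={ 0 } → -1
step 2: add R to get RR; options L={ — } R={ -1; 0 } → -2
step 3: add B to get RRB; options L={ -2 } R={ -1; 0 } → -3/2
step 4: add R to get RRBR; options L={ -2 } R={ -3/2; -1; 0 } → -7/4
step 5: add R to get RRBRR; options L={ -2 } R={ -7/4; -3/2; -1; 0 } → -15/8
step 6: add B to get RRBRRB; options L={ -2; -15/8 } R={ -7/4; -3/2; -1; 0 } → -29/16
step 7: add B to get RRBRRBB; options L={ -2; -15/8; -29/16 } R={ -7/4; -3/2; -1; 0 } → -57/32
step 8: add B to get RRBRRBBB; options L={ -2; -15/8; -29/16; -57/32 } R={ -7/4; -3/2; -1; 0 } → -113/64
step 9: add B to get RRBRRBBBB; options L={ -2; -15/8; -29/16; -57/32; -113/64 } R={ -7/4; -3/2; -1; 0 } → -225/128
step 10: add R to get RRBRRBBBBR; options L={ -2; -15/8; -29/16; -57/32; -113/64 } R={ -225/128; -7/4; -3/2; -1; 0 } → -451/256
step 11: add B to get RRBRRBBBBRB; options L={ -2; -15/8; -29/16; -57/32; -113/64; -451/256 } R={ -225/128; -7/4; -3/2; -1; 0 } → -901/512
step 12: add B to get RRBRRBBBBRBB; options L={ -2; -15/8; -29/16; -57/32; -113/64; -451/256; -901/512 } R={ -225/128; -7/4; -3/2; -1; 0 } → -1801/1024
step 13: add R to get RRBRRBBBBRBBR; options L={ -2; -15/8; -29/16; -57/32; -113/64; -451/256; -901/512 } R={ -1801/1024; -225/128; -7/4; -3/2; -1; 0 } → -3603/2048
step 14: add B to get RRBRRBBBBRBBRB; options L={ -2; -15/8; -29/16; -57/32; -113/64; -451/256; -901/512; -3603/2048 } R={ -1801/1024; -225/128; -7/4; -3/2; -1; 0 } → -7205/4096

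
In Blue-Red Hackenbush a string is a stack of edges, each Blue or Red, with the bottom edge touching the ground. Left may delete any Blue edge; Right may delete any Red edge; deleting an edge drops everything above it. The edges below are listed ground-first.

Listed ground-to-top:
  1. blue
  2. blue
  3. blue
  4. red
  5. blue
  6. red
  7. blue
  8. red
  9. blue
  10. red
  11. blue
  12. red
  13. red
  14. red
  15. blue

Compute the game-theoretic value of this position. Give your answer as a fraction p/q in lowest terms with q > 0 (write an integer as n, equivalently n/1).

10915/4096

b: Left { 0 }, Right { (no moves) } => simplest 1
bb: Left { 0 1 }, Right { (no moves) } => simplest 2
bbb: Left { 0 1 2 }, Right { (no moves) } => simplest 3
bbbr: Left { 0 1 2 }, Right { 3 } => simplest 5/2
bbbrb: Left { 0 1 2 5/2 }, Right { 3 } => simplest 11/4
bbbrbr: Left { 0 1 2 5/2 }, Right { 11/4 3 } => simplest 21/8
bbbrbrb: Left { 0 1 2 5/2 21/8 }, Right { 11/4 3 } => simplest 43/16
bbbrbrbr: Left { 0 1 2 5/2 21/8 }, Right { 43/16 11/4 3 } => simplest 85/32
bbbrbrbrb: Left { 0 1 2 5/2 21/8 85/32 }, Right { 43/16 11/4 3 } => simplest 171/64
bbbrbrbrbr: Left { 0 1 2 5/2 21/8 85/32 }, Right { 171/64 43/16 11/4 3 } => simplest 341/128
bbbrbrbrbrb: Left { 0 1 2 5/2 21/8 85/32 341/128 }, Right { 171/64 43/16 11/4 3 } => simplest 683/256
bbbrbrbrbrbr: Left { 0 1 2 5/2 21/8 85/32 341/128 }, Right { 683/256 171/64 43/16 11/4 3 } => simplest 1365/512
bbbrbrbrbrbrr: Left { 0 1 2 5/2 21/8 85/32 341/128 }, Right { 1365/512 683/256 171/64 43/16 11/4 3 } => simplest 2729/1024
bbbrbrbrbrbrrr: Left { 0 1 2 5/2 21/8 85/32 341/128 }, Right { 2729/1024 1365/512 683/256 171/64 43/16 11/4 3 } => simplest 5457/2048
bbbrbrbrbrbrrrb: Left { 0 1 2 5/2 21/8 85/32 341/128 5457/2048 }, Right { 2729/1024 1365/512 683/256 171/64 43/16 11/4 3 } => simplest 10915/4096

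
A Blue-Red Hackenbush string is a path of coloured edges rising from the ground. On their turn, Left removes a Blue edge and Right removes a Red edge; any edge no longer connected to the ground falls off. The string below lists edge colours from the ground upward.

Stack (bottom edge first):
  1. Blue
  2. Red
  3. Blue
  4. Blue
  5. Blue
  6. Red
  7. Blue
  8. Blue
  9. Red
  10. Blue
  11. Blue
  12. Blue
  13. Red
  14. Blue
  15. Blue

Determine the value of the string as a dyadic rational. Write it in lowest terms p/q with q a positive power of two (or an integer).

Recurse on prefixes of the 15-edge string Blue Red Blue Blue Blue Red Blue Blue Red Blue Blue Blue Red Blue Blue:
step 1: add Blue to get B; options L={ 0 } R={ · } gives 1
step 2: add Red to get BR; options L={ 0 } R={ 1 } gives 1/2
step 3: add Blue to get BRB; options L={ 0, 1/2 } R={ 1 } gives 3/4
step 4: add Blue to get BRBB; options L={ 0, 1/2, 3/4 } R={ 1 } gives 7/8
step 5: add Blue to get BRBBB; options L={ 0, 1/2, 3/4, 7/8 } R={ 1 } gives 15/16
step 6: add Red to get BRBBBR; options L={ 0, 1/2, 3/4, 7/8 } R={ 15/16, 1 } gives 29/32
step 7: add Blue to get BRBBBRB; options L={ 0, 1/2, 3/4, 7/8, 29/32 } R={ 15/16, 1 } gives 59/64
step 8: add Blue to get BRBBBRBB; options L={ 0, 1/2, 3/4, 7/8, 29/32, 59/64 } R={ 15/16, 1 } gives 119/128
step 9: add Red to get BRBBBRBBR; options L={ 0, 1/2, 3/4, 7/8, 29/32, 59/64 } R={ 119/128, 15/16, 1 } gives 237/256
step 10: add Blue to get BRBBBRBBRB; options L={ 0, 1/2, 3/4, 7/8, 29/32, 59/64, 237/256 } R={ 119/128, 15/16, 1 } gives 475/512
step 11: add Blue to get BRBBBRBBRBB; options L={ 0, 1/2, 3/4, 7/8, 29/32, 59/64, 237/256, 475/512 } R={ 119/128, 15/16, 1 } gives 951/1024
step 12: add Blue to get BRBBBRBBRBBB; options L={ 0, 1/2, 3/4, 7/8, 29/32, 59/64, 237/256, 475/512, 951/1024 } R={ 119/128, 15/16, 1 } gives 1903/2048
step 13: add Red to get BRBBBRBBRBBBR; options L={ 0, 1/2, 3/4, 7/8, 29/32, 59/64, 237/256, 475/512, 951/1024 } R={ 1903/2048, 119/128, 15/16, 1 } gives 3805/4096
step 14: add Blue to get BRBBBRBBRBBBRB; options L={ 0, 1/2, 3/4, 7/8, 29/32, 59/64, 237/256, 475/512, 951/1024, 3805/4096 } R={ 1903/2048, 119/128, 15/16, 1 } gives 7611/8192
step 15: add Blue to get BRBBBRBBRBBBRBB; options L={ 0, 1/2, 3/4, 7/8, 29/32, 59/64, 237/256, 475/512, 951/1024, 3805/4096, 7611/8192 } R={ 1903/2048, 119/128, 15/16, 1 } gives 15223/16384

15223/16384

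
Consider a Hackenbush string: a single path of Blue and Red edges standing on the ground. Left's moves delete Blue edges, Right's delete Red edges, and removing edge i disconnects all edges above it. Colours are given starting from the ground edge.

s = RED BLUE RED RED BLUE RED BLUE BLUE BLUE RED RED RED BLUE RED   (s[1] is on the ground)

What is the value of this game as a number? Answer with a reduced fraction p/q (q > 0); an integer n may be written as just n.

-6715/8192

Recurse on prefixes of the 14-edge string RED BLUE RED RED BLUE RED BLUE BLUE BLUE RED RED RED BLUE RED:
val_1 [R]  L=[(no moves)]  R=[0]  so -1
val_2 [RB]  L=[-1]  R=[0]  so -1/2
val_3 [RBR]  L=[-1]  R=[-1/2, 0]  so -3/4
val_4 [RBRR]  L=[-1]  R=[-3/4, -1/2, 0]  so -7/8
val_5 [RBRRB]  L=[-1, -7/8]  R=[-3/4, -1/2, 0]  so -13/16
val_6 [RBRRBR]  L=[-1, -7/8]  R=[-13/16, -3/4, -1/2, 0]  so -27/32
val_7 [RBRRBRB]  L=[-1, -7/8, -27/32]  R=[-13/16, -3/4, -1/2, 0]  so -53/64
val_8 [RBRRBRBB]  L=[-1, -7/8, -27/32, -53/64]  R=[-13/16, -3/4, -1/2, 0]  so -105/128
val_9 [RBRRBRBBB]  L=[-1, -7/8, -27/32, -53/64, -105/128]  R=[-13/16, -3/4, -1/2, 0]  so -209/256
val_10 [RBRRBRBBBR]  L=[-1, -7/8, -27/32, -53/64, -105/128]  R=[-209/256, -13/16, -3/4, -1/2, 0]  so -419/512
val_11 [RBRRBRBBBRR]  L=[-1, -7/8, -27/32, -53/64, -105/128]  R=[-419/512, -209/256, -13/16, -3/4, -1/2, 0]  so -839/1024
val_12 [RBRRBRBBBRRR]  L=[-1, -7/8, -27/32, -53/64, -105/128]  R=[-839/1024, -419/512, -209/256, -13/16, -3/4, -1/2, 0]  so -1679/2048
val_13 [RBRRBRBBBRRRB]  L=[-1, -7/8, -27/32, -53/64, -105/128, -1679/2048]  R=[-839/1024, -419/512, -209/256, -13/16, -3/4, -1/2, 0]  so -3357/4096
val_14 [RBRRBRBBBRRRBR]  L=[-1, -7/8, -27/32, -53/64, -105/128, -1679/2048]  R=[-3357/4096, -839/1024, -419/512, -209/256, -13/16, -3/4, -1/2, 0]  so -6715/8192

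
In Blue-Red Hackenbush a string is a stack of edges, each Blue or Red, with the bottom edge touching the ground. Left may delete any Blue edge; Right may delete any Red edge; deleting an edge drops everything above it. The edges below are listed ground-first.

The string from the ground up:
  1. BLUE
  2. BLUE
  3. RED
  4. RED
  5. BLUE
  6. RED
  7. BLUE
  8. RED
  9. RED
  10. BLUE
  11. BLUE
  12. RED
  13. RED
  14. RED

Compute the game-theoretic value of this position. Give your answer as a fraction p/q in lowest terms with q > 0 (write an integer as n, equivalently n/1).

5425/4096

Build val(s[:k]) for k = 1..14, string s = BLUE BLUE RED RED BLUE RED BLUE RED RED BLUE BLUE RED RED RED.
val(B) = { 0 | — } -> 1
val(BB) = { 0; 1 | — } -> 2
val(BBR) = { 0; 1 | 2 } -> 3/2
val(BBRR) = { 0; 1 | 3/2; 2 } -> 5/4
val(BBRRB) = { 0; 1; 5/4 | 3/2; 2 } -> 11/8
val(BBRRBR) = { 0; 1; 5/4 | 11/8; 3/2; 2 } -> 21/16
val(BBRRBRB) = { 0; 1; 5/4; 21/16 | 11/8; 3/2; 2 } -> 43/32
val(BBRRBRBR) = { 0; 1; 5/4; 21/16 | 43/32; 11/8; 3/2; 2 } -> 85/64
val(BBRRBRBRR) = { 0; 1; 5/4; 21/16 | 85/64; 43/32; 11/8; 3/2; 2 } -> 169/128
val(BBRRBRBRRB) = { 0; 1; 5/4; 21/16; 169/128 | 85/64; 43/32; 11/8; 3/2; 2 } -> 339/256
val(BBRRBRBRRBB) = { 0; 1; 5/4; 21/16; 169/128; 339/256 | 85/64; 43/32; 11/8; 3/2; 2 } -> 679/512
val(BBRRBRBRRBBR) = { 0; 1; 5/4; 21/16; 169/128; 339/256 | 679/512; 85/64; 43/32; 11/8; 3/2; 2 } -> 1357/1024
val(BBRRBRBRRBBRR) = { 0; 1; 5/4; 21/16; 169/128; 339/256 | 1357/1024; 679/512; 85/64; 43/32; 11/8; 3/2; 2 } -> 2713/2048
val(BBRRBRBRRBBRRR) = { 0; 1; 5/4; 21/16; 169/128; 339/256 | 2713/2048; 1357/1024; 679/512; 85/64; 43/32; 11/8; 3/2; 2 } -> 5425/4096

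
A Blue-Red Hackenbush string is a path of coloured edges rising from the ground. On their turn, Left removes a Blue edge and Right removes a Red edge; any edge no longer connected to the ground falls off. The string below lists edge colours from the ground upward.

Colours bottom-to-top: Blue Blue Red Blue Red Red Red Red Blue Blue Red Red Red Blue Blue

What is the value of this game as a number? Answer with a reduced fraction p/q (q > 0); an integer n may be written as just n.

v_1 [B]  L=[0]  R=[∅]  -> 1
v_2 [BB]  L=[0, 1]  R=[∅]  -> 2
v_3 [BBR]  L=[0, 1]  R=[2]  -> 3/2
v_4 [BBRB]  L=[0, 1, 3/2]  R=[2]  -> 7/4
v_5 [BBRBR]  L=[0, 1, 3/2]  R=[7/4, 2]  -> 13/8
v_6 [BBRBRR]  L=[0, 1, 3/2]  R=[13/8, 7/4, 2]  -> 25/16
v_7 [BBRBRRR]  L=[0, 1, 3/2]  R=[25/16, 13/8, 7/4, 2]  -> 49/32
v_8 [BBRBRRRR]  L=[0, 1, 3/2]  R=[49/32, 25/16, 13/8, 7/4, 2]  -> 97/64
v_9 [BBRBRRRRB]  L=[0, 1, 3/2, 97/64]  R=[49/32, 25/16, 13/8, 7/4, 2]  -> 195/128
v_10 [BBRBRRRRBB]  L=[0, 1, 3/2, 97/64, 195/128]  R=[49/32, 25/16, 13/8, 7/4, 2]  -> 391/256
v_11 [BBRBRRRRBBR]  L=[0, 1, 3/2, 97/64, 195/128]  R=[391/256, 49/32, 25/16, 13/8, 7/4, 2]  -> 781/512
v_12 [BBRBRRRRBBRR]  L=[0, 1, 3/2, 97/64, 195/128]  R=[781/512, 391/256, 49/32, 25/16, 13/8, 7/4, 2]  -> 1561/1024
v_13 [BBRBRRRRBBRRR]  L=[0, 1, 3/2, 97/64, 195/128]  R=[1561/1024, 781/512, 391/256, 49/32, 25/16, 13/8, 7/4, 2]  -> 3121/2048
v_14 [BBRBRRRRBBRRRB]  L=[0, 1, 3/2, 97/64, 195/128, 3121/2048]  R=[1561/1024, 781/512, 391/256, 49/32, 25/16, 13/8, 7/4, 2]  -> 6243/4096
v_15 [BBRBRRRRBBRRRBB]  L=[0, 1, 3/2, 97/64, 195/128, 3121/2048, 6243/4096]  R=[1561/1024, 781/512, 391/256, 49/32, 25/16, 13/8, 7/4, 2]  -> 12487/8192

12487/8192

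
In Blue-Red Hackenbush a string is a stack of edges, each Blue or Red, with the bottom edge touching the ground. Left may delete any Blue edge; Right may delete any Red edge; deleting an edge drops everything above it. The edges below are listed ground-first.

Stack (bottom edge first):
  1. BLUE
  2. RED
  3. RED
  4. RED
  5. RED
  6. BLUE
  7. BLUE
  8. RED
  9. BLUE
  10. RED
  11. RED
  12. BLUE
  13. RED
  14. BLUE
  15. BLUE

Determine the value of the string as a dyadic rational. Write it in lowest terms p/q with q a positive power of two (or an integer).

edge 1 of 15 (BLUE): { 0 | · } -> 1
edge 2 of 15 (RED): { 0 | 1 } -> 1/2
edge 3 of 15 (RED): { 0 | 1/2; 1 } -> 1/4
edge 4 of 15 (RED): { 0 | 1/4; 1/2; 1 } -> 1/8
edge 5 of 15 (RED): { 0 | 1/8; 1/4; 1/2; 1 } -> 1/16
edge 6 of 15 (BLUE): { 0; 1/16 | 1/8; 1/4; 1/2; 1 } -> 3/32
edge 7 of 15 (BLUE): { 0; 1/16; 3/32 | 1/8; 1/4; 1/2; 1 } -> 7/64
edge 8 of 15 (RED): { 0; 1/16; 3/32 | 7/64; 1/8; 1/4; 1/2; 1 } -> 13/128
edge 9 of 15 (BLUE): { 0; 1/16; 3/32; 13/128 | 7/64; 1/8; 1/4; 1/2; 1 } -> 27/256
edge 10 of 15 (RED): { 0; 1/16; 3/32; 13/128 | 27/256; 7/64; 1/8; 1/4; 1/2; 1 } -> 53/512
edge 11 of 15 (RED): { 0; 1/16; 3/32; 13/128 | 53/512; 27/256; 7/64; 1/8; 1/4; 1/2; 1 } -> 105/1024
edge 12 of 15 (BLUE): { 0; 1/16; 3/32; 13/128; 105/1024 | 53/512; 27/256; 7/64; 1/8; 1/4; 1/2; 1 } -> 211/2048
edge 13 of 15 (RED): { 0; 1/16; 3/32; 13/128; 105/1024 | 211/2048; 53/512; 27/256; 7/64; 1/8; 1/4; 1/2; 1 } -> 421/4096
edge 14 of 15 (BLUE): { 0; 1/16; 3/32; 13/128; 105/1024; 421/4096 | 211/2048; 53/512; 27/256; 7/64; 1/8; 1/4; 1/2; 1 } -> 843/8192
edge 15 of 15 (BLUE): { 0; 1/16; 3/32; 13/128; 105/1024; 421/4096; 843/8192 | 211/2048; 53/512; 27/256; 7/64; 1/8; 1/4; 1/2; 1 } -> 1687/16384

1687/16384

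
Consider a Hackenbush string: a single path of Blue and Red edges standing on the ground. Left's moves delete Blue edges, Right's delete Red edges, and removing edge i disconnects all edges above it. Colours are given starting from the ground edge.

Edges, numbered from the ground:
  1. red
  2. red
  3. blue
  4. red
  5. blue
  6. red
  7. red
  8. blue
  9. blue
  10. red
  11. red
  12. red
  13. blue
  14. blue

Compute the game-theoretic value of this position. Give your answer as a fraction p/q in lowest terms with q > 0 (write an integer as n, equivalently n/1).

Prefix values for red red blue red blue red red blue blue red red red blue blue via {L|R} + simplicity:
value(r) = { · | 0 } → -1
value(rr) = { · | -1, 0 } → -2
value(rrb) = { -2 | -1, 0 } → -3/2
value(rrbr) = { -2 | -3/2, -1, 0 } → -7/4
value(rrbrb) = { -2, -7/4 | -3/2, -1, 0 } → -13/8
value(rrbrbr) = { -2, -7/4 | -13/8, -3/2, -1, 0 } → -27/16
value(rrbrbrr) = { -2, -7/4 | -27/16, -13/8, -3/2, -1, 0 } → -55/32
value(rrbrbrrb) = { -2, -7/4, -55/32 | -27/16, -13/8, -3/2, -1, 0 } → -109/64
value(rrbrbrrbb) = { -2, -7/4, -55/32, -109/64 | -27/16, -13/8, -3/2, -1, 0 } → -217/128
value(rrbrbrrbbr) = { -2, -7/4, -55/32, -109/64 | -217/128, -27/16, -13/8, -3/2, -1, 0 } → -435/256
value(rrbrbrrbbrr) = { -2, -7/4, -55/32, -109/64 | -435/256, -217/128, -27/16, -13/8, -3/2, -1, 0 } → -871/512
value(rrbrbrrbbrrr) = { -2, -7/4, -55/32, -109/64 | -871/512, -435/256, -217/128, -27/16, -13/8, -3/2, -1, 0 } → -1743/1024
value(rrbrbrrbbrrrb) = { -2, -7/4, -55/32, -109/64, -1743/1024 | -871/512, -435/256, -217/128, -27/16, -13/8, -3/2, -1, 0 } → -3485/2048
value(rrbrbrrbbrrrbb) = { -2, -7/4, -55/32, -109/64, -1743/1024, -3485/2048 | -871/512, -435/256, -217/128, -27/16, -13/8, -3/2, -1, 0 } → -6969/4096

-6969/4096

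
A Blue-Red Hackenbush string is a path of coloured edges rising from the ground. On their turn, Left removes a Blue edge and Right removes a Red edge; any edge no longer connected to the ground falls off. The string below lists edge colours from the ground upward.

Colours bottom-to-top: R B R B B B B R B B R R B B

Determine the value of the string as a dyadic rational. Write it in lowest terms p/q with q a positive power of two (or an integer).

1 of 14 · R · max L −∞ · min R 0 — -1
2 of 14 · RB · max L -1 · min R 0 — -1/2
3 of 14 · RBR · max L -1 · min R -1/2 — -3/4
4 of 14 · RBRB · max L -3/4 · min R -1/2 — -5/8
5 of 14 · RBRBB · max L -5/8 · min R -1/2 — -9/16
6 of 14 · RBRBBB · max L -9/16 · min R -1/2 — -17/32
7 of 14 · RBRBBBB · max L -17/32 · min R -1/2 — -33/64
8 of 14 · RBRBBBBR · max L -17/32 · min R -33/64 — -67/128
9 of 14 · RBRBBBBRB · max L -67/128 · min R -33/64 — -133/256
10 of 14 · RBRBBBBRBB · max L -133/256 · min R -33/64 — -265/512
11 of 14 · RBRBBBBRBBR · max L -133/256 · min R -265/512 — -531/1024
12 of 14 · RBRBBBBRBBRR · max L -133/256 · min R -531/1024 — -1063/2048
13 of 14 · RBRBBBBRBBRRB · max L -1063/2048 · min R -531/1024 — -2125/4096
14 of 14 · RBRBBBBRBBRRBB · max L -2125/4096 · min R -531/1024 — -4249/8192

-4249/8192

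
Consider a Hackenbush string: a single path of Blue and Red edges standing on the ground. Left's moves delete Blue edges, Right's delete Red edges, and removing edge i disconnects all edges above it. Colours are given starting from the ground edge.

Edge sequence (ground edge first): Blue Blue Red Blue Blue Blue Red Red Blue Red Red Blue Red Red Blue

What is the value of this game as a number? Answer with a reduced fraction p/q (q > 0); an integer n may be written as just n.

edge 1 of 15 (Blue): { 0 | none } — 1
edge 2 of 15 (Blue): { 0, 1 | none } — 2
edge 3 of 15 (Red): { 0, 1 | 2 } — 3/2
edge 4 of 15 (Blue): { 0, 1, 3/2 | 2 } — 7/4
edge 5 of 15 (Blue): { 0, 1, 3/2, 7/4 | 2 } — 15/8
edge 6 of 15 (Blue): { 0, 1, 3/2, 7/4, 15/8 | 2 } — 31/16
edge 7 of 15 (Red): { 0, 1, 3/2, 7/4, 15/8 | 31/16, 2 } — 61/32
edge 8 of 15 (Red): { 0, 1, 3/2, 7/4, 15/8 | 61/32, 31/16, 2 } — 121/64
edge 9 of 15 (Blue): { 0, 1, 3/2, 7/4, 15/8, 121/64 | 61/32, 31/16, 2 } — 243/128
edge 10 of 15 (Red): { 0, 1, 3/2, 7/4, 15/8, 121/64 | 243/128, 61/32, 31/16, 2 } — 485/256
edge 11 of 15 (Red): { 0, 1, 3/2, 7/4, 15/8, 121/64 | 485/256, 243/128, 61/32, 31/16, 2 } — 969/512
edge 12 of 15 (Blue): { 0, 1, 3/2, 7/4, 15/8, 121/64, 969/512 | 485/256, 243/128, 61/32, 31/16, 2 } — 1939/1024
edge 13 of 15 (Red): { 0, 1, 3/2, 7/4, 15/8, 121/64, 969/512 | 1939/1024, 485/256, 243/128, 61/32, 31/16, 2 } — 3877/2048
edge 14 of 15 (Red): { 0, 1, 3/2, 7/4, 15/8, 121/64, 969/512 | 3877/2048, 1939/1024, 485/256, 243/128, 61/32, 31/16, 2 } — 7753/4096
edge 15 of 15 (Blue): { 0, 1, 3/2, 7/4, 15/8, 121/64, 969/512, 7753/4096 | 3877/2048, 1939/1024, 485/256, 243/128, 61/32, 31/16, 2 } — 15507/8192

15507/8192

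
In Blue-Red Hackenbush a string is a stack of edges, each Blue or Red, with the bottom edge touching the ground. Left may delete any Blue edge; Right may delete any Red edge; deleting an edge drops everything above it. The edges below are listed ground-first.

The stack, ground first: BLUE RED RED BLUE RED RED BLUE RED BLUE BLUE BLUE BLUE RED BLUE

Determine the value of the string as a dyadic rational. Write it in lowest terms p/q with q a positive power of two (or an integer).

Recurse on prefixes of the 14-edge string BLUE RED RED BLUE RED RED BLUE RED BLUE BLUE BLUE BLUE RED BLUE:
1 of 14 · B · max L 0 · min R +∞ so 1
2 of 14 · BR · max L 0 · min R 1 so 1/2
3 of 14 · BRR · max L 0 · min R 1/2 so 1/4
4 of 14 · BRRB · max L 1/4 · min R 1/2 so 3/8
5 of 14 · BRRBR · max L 1/4 · min R 3/8 so 5/16
6 of 14 · BRRBRR · max L 1/4 · min R 5/16 so 9/32
7 of 14 · BRRBRRB · max L 9/32 · min R 5/16 so 19/64
8 of 14 · BRRBRRBR · max L 9/32 · min R 19/64 so 37/128
9 of 14 · BRRBRRBRB · max L 37/128 · min R 19/64 so 75/256
10 of 14 · BRRBRRBRBB · max L 75/256 · min R 19/64 so 151/512
11 of 14 · BRRBRRBRBBB · max L 151/512 · min R 19/64 so 303/1024
12 of 14 · BRRBRRBRBBBB · max L 303/1024 · min R 19/64 so 607/2048
13 of 14 · BRRBRRBRBBBBR · max L 303/1024 · min R 607/2048 so 1213/4096
14 of 14 · BRRBRRBRBBBBRB · max L 1213/4096 · min R 607/2048 so 2427/8192

2427/8192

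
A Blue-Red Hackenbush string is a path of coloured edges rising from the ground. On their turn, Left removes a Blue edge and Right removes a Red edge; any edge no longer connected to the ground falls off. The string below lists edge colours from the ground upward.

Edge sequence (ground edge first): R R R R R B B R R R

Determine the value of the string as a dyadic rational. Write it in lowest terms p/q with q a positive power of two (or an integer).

Recurse on prefixes of the 10-edge string R R R R R B B R R R:
v(R) = { · | 0 } gives -1
v(RR) = { · | -1,0 } gives -2
v(RRR) = { · | -2,-1,0 } gives -3
v(RRRR) = { · | -3,-2,-1,0 } gives -4
v(RRRRR) = { · | -4,-3,-2,-1,0 } gives -5
v(RRRRRB) = { -5 | -4,-3,-2,-1,0 } gives -9/2
v(RRRRRBB) = { -5,-9/2 | -4,-3,-2,-1,0 } gives -17/4
v(RRRRRBBR) = { -5,-9/2 | -17/4,-4,-3,-2,-1,0 } gives -35/8
v(RRRRRBBRR) = { -5,-9/2 | -35/8,-17/4,-4,-3,-2,-1,0 } gives -71/16
v(RRRRRBBRRR) = { -5,-9/2 | -71/16,-35/8,-17/4,-4,-3,-2,-1,0 } gives -143/32

-143/32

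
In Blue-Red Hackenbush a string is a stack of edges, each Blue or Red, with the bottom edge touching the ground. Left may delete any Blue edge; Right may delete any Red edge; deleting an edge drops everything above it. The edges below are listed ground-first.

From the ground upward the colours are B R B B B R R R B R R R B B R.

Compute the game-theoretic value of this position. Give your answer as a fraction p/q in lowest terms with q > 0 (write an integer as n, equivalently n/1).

14477/16384

Recurse on prefixes of the 15-edge string B R B B B R R R B R R R B B R:
B: Left { 0 }, Right { — } ⇒ simplest 1
BR: Left { 0 }, Right { 1 } ⇒ simplest 1/2
BRB: Left { 0, 1/2 }, Right { 1 } ⇒ simplest 3/4
BRBB: Left { 0, 1/2, 3/4 }, Right { 1 } ⇒ simplest 7/8
BRBBB: Left { 0, 1/2, 3/4, 7/8 }, Right { 1 } ⇒ simplest 15/16
BRBBBR: Left { 0, 1/2, 3/4, 7/8 }, Right { 15/16, 1 } ⇒ simplest 29/32
BRBBBRR: Left { 0, 1/2, 3/4, 7/8 }, Right { 29/32, 15/16, 1 } ⇒ simplest 57/64
BRBBBRRR: Left { 0, 1/2, 3/4, 7/8 }, Right { 57/64, 29/32, 15/16, 1 } ⇒ simplest 113/128
BRBBBRRRB: Left { 0, 1/2, 3/4, 7/8, 113/128 }, Right { 57/64, 29/32, 15/16, 1 } ⇒ simplest 227/256
BRBBBRRRBR: Left { 0, 1/2, 3/4, 7/8, 113/128 }, Right { 227/256, 57/64, 29/32, 15/16, 1 } ⇒ simplest 453/512
BRBBBRRRBRR: Left { 0, 1/2, 3/4, 7/8, 113/128 }, Right { 453/512, 227/256, 57/64, 29/32, 15/16, 1 } ⇒ simplest 905/1024
BRBBBRRRBRRR: Left { 0, 1/2, 3/4, 7/8, 113/128 }, Right { 905/1024, 453/512, 227/256, 57/64, 29/32, 15/16, 1 } ⇒ simplest 1809/2048
BRBBBRRRBRRRB: Left { 0, 1/2, 3/4, 7/8, 113/128, 1809/2048 }, Right { 905/1024, 453/512, 227/256, 57/64, 29/32, 15/16, 1 } ⇒ simplest 3619/4096
BRBBBRRRBRRRBB: Left { 0, 1/2, 3/4, 7/8, 113/128, 1809/2048, 3619/4096 }, Right { 905/1024, 453/512, 227/256, 57/64, 29/32, 15/16, 1 } ⇒ simplest 7239/8192
BRBBBRRRBRRRBBR: Left { 0, 1/2, 3/4, 7/8, 113/128, 1809/2048, 3619/4096 }, Right { 7239/8192, 905/1024, 453/512, 227/256, 57/64, 29/32, 15/16, 1 } ⇒ simplest 14477/16384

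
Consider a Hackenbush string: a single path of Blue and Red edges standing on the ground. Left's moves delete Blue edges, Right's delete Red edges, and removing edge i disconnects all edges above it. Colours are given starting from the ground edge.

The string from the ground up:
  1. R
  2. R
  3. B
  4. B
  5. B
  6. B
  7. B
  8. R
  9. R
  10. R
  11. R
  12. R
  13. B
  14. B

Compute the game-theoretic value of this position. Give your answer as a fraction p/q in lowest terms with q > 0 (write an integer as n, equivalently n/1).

-4345/4096

v_1 [R]  L=[—]  R=[0]  so -1
v_2 [RR]  L=[—]  R=[-1, 0]  so -2
v_3 [RRB]  L=[-2]  R=[-1, 0]  so -3/2
v_4 [RRBB]  L=[-2, -3/2]  R=[-1, 0]  so -5/4
v_5 [RRBBB]  L=[-2, -3/2, -5/4]  R=[-1, 0]  so -9/8
v_6 [RRBBBB]  L=[-2, -3/2, -5/4, -9/8]  R=[-1, 0]  so -17/16
v_7 [RRBBBBB]  L=[-2, -3/2, -5/4, -9/8, -17/16]  R=[-1, 0]  so -33/32
v_8 [RRBBBBBR]  L=[-2, -3/2, -5/4, -9/8, -17/16]  R=[-33/32, -1, 0]  so -67/64
v_9 [RRBBBBBRR]  L=[-2, -3/2, -5/4, -9/8, -17/16]  R=[-67/64, -33/32, -1, 0]  so -135/128
v_10 [RRBBBBBRRR]  L=[-2, -3/2, -5/4, -9/8, -17/16]  R=[-135/128, -67/64, -33/32, -1, 0]  so -271/256
v_11 [RRBBBBBRRRR]  L=[-2, -3/2, -5/4, -9/8, -17/16]  R=[-271/256, -135/128, -67/64, -33/32, -1, 0]  so -543/512
v_12 [RRBBBBBRRRRR]  L=[-2, -3/2, -5/4, -9/8, -17/16]  R=[-543/512, -271/256, -135/128, -67/64, -33/32, -1, 0]  so -1087/1024
v_13 [RRBBBBBRRRRRB]  L=[-2, -3/2, -5/4, -9/8, -17/16, -1087/1024]  R=[-543/512, -271/256, -135/128, -67/64, -33/32, -1, 0]  so -2173/2048
v_14 [RRBBBBBRRRRRBB]  L=[-2, -3/2, -5/4, -9/8, -17/16, -1087/1024, -2173/2048]  R=[-543/512, -271/256, -135/128, -67/64, -33/32, -1, 0]  so -4345/4096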